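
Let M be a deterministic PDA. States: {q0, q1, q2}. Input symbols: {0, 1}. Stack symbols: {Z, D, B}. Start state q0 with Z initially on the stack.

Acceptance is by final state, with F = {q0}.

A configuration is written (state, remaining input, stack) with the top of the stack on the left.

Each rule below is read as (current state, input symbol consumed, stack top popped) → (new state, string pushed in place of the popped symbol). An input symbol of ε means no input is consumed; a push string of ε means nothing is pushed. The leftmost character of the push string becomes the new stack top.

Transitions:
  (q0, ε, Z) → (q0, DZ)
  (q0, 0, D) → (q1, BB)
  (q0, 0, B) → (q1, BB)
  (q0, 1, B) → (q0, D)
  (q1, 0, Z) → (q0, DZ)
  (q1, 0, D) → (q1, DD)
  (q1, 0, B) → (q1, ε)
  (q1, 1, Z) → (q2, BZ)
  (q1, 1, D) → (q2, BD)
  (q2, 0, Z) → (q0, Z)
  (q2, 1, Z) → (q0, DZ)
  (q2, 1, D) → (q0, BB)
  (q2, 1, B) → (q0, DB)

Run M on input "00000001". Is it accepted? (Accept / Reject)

(q0, 00000001, Z) ⊢ (q0, 00000001, DZ) ⊢ (q1, 0000001, BBZ) ⊢ (q1, 000001, BZ) ⊢ (q1, 00001, Z) ⊢ (q0, 0001, DZ) ⊢ (q1, 001, BBZ) ⊢ (q1, 01, BZ) ⊢ (q1, 1, Z) ⊢ (q2, ε, BZ)
All input consumed; state q2 ∉ F and no further ε-move applies.

Reject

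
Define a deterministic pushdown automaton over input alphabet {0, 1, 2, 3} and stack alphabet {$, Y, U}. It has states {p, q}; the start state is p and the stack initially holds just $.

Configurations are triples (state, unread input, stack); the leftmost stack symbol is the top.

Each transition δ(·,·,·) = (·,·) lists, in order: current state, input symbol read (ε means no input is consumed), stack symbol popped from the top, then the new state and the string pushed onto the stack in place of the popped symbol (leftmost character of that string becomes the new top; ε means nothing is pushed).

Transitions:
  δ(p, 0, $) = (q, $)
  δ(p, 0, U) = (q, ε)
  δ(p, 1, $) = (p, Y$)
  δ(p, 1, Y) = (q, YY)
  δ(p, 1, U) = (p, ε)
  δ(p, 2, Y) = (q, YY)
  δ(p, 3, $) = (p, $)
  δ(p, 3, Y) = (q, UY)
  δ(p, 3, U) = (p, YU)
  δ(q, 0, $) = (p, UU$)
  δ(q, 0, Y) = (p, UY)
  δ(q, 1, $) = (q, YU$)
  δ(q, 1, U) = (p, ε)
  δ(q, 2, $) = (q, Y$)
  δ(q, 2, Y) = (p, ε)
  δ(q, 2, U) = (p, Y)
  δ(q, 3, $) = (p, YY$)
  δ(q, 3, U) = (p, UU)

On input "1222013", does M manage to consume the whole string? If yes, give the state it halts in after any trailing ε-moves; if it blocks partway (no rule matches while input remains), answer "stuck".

q

(p, 1222013, $) ⊢ (p, 222013, Y$) ⊢ (q, 22013, YY$) ⊢ (p, 2013, Y$) ⊢ (q, 013, YY$) ⊢ (p, 13, UYY$) ⊢ (p, 3, YY$) ⊢ (q, ε, UYY$)
All input consumed; M is in state q.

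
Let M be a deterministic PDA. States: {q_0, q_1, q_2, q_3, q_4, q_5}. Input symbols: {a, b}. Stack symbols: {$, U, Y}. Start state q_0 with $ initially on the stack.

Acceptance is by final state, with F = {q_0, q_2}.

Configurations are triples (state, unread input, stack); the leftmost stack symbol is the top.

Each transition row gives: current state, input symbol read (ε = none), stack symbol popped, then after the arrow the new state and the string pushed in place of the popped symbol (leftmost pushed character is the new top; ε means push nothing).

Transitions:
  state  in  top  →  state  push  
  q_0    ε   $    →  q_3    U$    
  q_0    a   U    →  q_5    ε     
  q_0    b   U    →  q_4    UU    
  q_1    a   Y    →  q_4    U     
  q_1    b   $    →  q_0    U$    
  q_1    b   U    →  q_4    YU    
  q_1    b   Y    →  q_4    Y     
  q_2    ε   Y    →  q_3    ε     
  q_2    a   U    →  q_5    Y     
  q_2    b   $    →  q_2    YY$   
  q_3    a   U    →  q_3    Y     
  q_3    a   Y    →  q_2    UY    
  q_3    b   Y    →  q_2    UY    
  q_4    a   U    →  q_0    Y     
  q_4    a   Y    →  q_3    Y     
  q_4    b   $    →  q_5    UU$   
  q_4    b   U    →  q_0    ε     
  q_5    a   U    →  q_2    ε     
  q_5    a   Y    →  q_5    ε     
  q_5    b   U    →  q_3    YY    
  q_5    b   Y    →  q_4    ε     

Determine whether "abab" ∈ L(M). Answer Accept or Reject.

(q_0, abab, $)
  ε-move, top $: go to q_3, push U$ → (q_3, abab, U$)
  read a, top U: go to q_3, push Y → (q_3, bab, Y$)
  read b, top Y: go to q_2, push UY → (q_2, ab, UY$)
  read a, top U: go to q_5, push Y → (q_5, b, YY$)
  read b, top Y: go to q_4, push ε → (q_4, ε, Y$)
All input consumed; state q_4 ∉ F and no further ε-move applies.

Reject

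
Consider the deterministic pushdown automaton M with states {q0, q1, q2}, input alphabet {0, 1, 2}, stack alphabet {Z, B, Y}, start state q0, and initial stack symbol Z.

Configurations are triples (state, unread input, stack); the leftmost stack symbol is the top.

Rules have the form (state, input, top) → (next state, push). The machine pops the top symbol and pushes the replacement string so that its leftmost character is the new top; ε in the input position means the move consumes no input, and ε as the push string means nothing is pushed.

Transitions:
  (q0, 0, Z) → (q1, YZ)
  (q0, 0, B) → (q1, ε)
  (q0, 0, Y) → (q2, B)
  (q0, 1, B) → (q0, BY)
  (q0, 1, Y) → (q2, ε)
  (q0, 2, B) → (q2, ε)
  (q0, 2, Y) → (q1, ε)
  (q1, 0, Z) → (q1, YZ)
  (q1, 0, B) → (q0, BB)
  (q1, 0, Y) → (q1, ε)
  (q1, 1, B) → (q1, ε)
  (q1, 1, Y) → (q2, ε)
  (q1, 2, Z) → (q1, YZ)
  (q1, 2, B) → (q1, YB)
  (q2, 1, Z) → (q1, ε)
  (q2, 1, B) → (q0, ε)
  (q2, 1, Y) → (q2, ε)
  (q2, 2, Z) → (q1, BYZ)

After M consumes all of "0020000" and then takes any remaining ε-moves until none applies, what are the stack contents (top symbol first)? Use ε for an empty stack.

(q0, 0020000, Z)
  read 0, top Z: go to q1, push YZ → (q1, 020000, YZ)
  read 0, top Y: go to q1, push ε → (q1, 20000, Z)
  read 2, top Z: go to q1, push YZ → (q1, 0000, YZ)
  read 0, top Y: go to q1, push ε → (q1, 000, Z)
  read 0, top Z: go to q1, push YZ → (q1, 00, YZ)
  read 0, top Y: go to q1, push ε → (q1, 0, Z)
  read 0, top Z: go to q1, push YZ → (q1, ε, YZ)
All input consumed in state q1 with stack YZ.

YZ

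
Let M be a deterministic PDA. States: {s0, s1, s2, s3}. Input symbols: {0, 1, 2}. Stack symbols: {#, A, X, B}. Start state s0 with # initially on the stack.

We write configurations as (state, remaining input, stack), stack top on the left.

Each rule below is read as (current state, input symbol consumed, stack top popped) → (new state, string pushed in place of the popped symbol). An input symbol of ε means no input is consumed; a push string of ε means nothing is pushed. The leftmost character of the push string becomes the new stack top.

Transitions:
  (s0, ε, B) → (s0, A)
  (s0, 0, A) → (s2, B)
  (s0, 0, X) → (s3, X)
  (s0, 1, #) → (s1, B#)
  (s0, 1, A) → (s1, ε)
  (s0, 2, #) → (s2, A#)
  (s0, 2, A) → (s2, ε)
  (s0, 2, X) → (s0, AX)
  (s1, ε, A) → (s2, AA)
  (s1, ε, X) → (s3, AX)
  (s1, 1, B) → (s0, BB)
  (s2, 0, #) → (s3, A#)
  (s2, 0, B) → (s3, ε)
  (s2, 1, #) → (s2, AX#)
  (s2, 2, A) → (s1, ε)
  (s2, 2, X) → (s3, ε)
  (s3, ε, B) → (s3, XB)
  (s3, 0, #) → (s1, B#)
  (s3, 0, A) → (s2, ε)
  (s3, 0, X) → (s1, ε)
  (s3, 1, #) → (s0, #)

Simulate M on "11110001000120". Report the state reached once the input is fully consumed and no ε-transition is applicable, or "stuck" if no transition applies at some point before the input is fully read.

s3

(s0, 11110001000120, #)
  read 1, top #: go to s1, push B# → (s1, 1110001000120, B#)
  read 1, top B: go to s0, push BB → (s0, 110001000120, BB#)
  ε-move, top B: go to s0, push A → (s0, 110001000120, AB#)
  read 1, top A: go to s1, push ε → (s1, 10001000120, B#)
  read 1, top B: go to s0, push BB → (s0, 0001000120, BB#)
  ε-move, top B: go to s0, push A → (s0, 0001000120, AB#)
  read 0, top A: go to s2, push B → (s2, 001000120, BB#)
  read 0, top B: go to s3, push ε → (s3, 01000120, B#)
  ε-move, top B: go to s3, push XB → (s3, 01000120, XB#)
  read 0, top X: go to s1, push ε → (s1, 1000120, B#)
  read 1, top B: go to s0, push BB → (s0, 000120, BB#)
  ε-move, top B: go to s0, push A → (s0, 000120, AB#)
  read 0, top A: go to s2, push B → (s2, 00120, BB#)
  read 0, top B: go to s3, push ε → (s3, 0120, B#)
  ε-move, top B: go to s3, push XB → (s3, 0120, XB#)
  read 0, top X: go to s1, push ε → (s1, 120, B#)
  read 1, top B: go to s0, push BB → (s0, 20, BB#)
  ε-move, top B: go to s0, push A → (s0, 20, AB#)
  read 2, top A: go to s2, push ε → (s2, 0, B#)
  read 0, top B: go to s3, push ε → (s3, ε, #)
All input consumed; M is in state s3.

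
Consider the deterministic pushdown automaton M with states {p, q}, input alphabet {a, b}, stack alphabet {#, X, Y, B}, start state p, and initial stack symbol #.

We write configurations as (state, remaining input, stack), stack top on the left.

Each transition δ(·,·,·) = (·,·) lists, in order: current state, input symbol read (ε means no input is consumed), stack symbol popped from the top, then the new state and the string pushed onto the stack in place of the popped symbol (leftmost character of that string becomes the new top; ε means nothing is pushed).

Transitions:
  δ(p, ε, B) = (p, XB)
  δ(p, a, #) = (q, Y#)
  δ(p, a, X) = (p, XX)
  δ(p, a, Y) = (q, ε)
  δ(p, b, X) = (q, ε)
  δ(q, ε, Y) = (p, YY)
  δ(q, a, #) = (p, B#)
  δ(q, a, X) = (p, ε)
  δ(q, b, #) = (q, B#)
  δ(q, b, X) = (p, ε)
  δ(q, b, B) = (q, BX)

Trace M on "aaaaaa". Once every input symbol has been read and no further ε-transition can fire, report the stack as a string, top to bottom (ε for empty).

(p, aaaaaa, #)
  read a, top #: go to q, push Y# → (q, aaaaa, Y#)
  ε-move, top Y: go to p, push YY → (p, aaaaa, YY#)
  read a, top Y: go to q, push ε → (q, aaaa, Y#)
  ε-move, top Y: go to p, push YY → (p, aaaa, YY#)
  read a, top Y: go to q, push ε → (q, aaa, Y#)
  ε-move, top Y: go to p, push YY → (p, aaa, YY#)
  read a, top Y: go to q, push ε → (q, aa, Y#)
  ε-move, top Y: go to p, push YY → (p, aa, YY#)
  read a, top Y: go to q, push ε → (q, a, Y#)
  ε-move, top Y: go to p, push YY → (p, a, YY#)
  read a, top Y: go to q, push ε → (q, ε, Y#)
  ε-move, top Y: go to p, push YY → (p, ε, YY#)
All input consumed in state p with stack YY#.

YY#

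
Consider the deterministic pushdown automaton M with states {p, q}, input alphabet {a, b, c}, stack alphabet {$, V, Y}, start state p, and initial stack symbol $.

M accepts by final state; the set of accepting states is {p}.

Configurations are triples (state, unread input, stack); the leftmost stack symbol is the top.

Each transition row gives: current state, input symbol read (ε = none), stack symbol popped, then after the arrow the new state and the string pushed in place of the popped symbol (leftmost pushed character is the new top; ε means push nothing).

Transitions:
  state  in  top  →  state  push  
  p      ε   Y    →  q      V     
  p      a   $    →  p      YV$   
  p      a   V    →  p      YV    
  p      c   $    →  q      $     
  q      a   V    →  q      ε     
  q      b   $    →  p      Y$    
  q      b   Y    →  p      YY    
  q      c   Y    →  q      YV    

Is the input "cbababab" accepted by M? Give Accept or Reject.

Accept

(p, cbababab, $)
  read c, top $: go to q, push $ → (q, bababab, $)
  read b, top $: go to p, push Y$ → (p, ababab, Y$)
  ε-move, top Y: go to q, push V → (q, ababab, V$)
  read a, top V: go to q, push ε → (q, babab, $)
  read b, top $: go to p, push Y$ → (p, abab, Y$)
  ε-move, top Y: go to q, push V → (q, abab, V$)
  read a, top V: go to q, push ε → (q, bab, $)
  read b, top $: go to p, push Y$ → (p, ab, Y$)
  ε-move, top Y: go to q, push V → (q, ab, V$)
  read a, top V: go to q, push ε → (q, b, $)
  read b, top $: go to p, push Y$ → (p, ε, Y$)
All input consumed; state p ∈ F.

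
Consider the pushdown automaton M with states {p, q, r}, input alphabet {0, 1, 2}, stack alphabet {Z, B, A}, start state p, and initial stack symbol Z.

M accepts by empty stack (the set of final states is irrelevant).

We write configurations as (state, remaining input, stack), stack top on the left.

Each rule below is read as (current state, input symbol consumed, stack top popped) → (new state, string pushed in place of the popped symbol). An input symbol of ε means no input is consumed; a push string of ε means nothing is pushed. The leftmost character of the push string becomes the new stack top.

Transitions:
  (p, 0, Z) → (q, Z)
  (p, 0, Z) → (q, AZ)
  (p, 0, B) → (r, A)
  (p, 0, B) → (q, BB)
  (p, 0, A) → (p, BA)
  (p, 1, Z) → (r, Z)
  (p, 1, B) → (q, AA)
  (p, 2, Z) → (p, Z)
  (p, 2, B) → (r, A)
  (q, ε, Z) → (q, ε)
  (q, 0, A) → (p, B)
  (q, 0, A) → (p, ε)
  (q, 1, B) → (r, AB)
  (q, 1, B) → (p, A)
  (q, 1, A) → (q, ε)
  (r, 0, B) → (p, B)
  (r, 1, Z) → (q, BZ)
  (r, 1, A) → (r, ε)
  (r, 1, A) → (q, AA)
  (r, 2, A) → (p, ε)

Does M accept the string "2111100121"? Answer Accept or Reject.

No computation consumes all input and empties the stack.

Reject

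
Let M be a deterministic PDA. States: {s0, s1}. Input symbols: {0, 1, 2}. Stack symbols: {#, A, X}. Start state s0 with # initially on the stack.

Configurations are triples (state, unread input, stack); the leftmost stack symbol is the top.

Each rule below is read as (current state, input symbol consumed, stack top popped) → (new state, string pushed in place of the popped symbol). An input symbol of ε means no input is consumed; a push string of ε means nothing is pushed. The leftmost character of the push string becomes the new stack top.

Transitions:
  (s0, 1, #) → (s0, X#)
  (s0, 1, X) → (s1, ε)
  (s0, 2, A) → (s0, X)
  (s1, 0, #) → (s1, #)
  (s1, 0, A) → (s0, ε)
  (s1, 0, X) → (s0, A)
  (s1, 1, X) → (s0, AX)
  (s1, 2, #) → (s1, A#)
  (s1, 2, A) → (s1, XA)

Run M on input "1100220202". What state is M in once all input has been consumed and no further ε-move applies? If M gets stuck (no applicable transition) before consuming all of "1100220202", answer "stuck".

stuck

(s0, 1100220202, #)
  read 1, top #: go to s0, push X# → (s0, 100220202, X#)
  read 1, top X: go to s1, push ε → (s1, 00220202, #)
  read 0, top #: go to s1, push # → (s1, 0220202, #)
  read 0, top #: go to s1, push # → (s1, 220202, #)
  read 2, top #: go to s1, push A# → (s1, 20202, A#)
  read 2, top A: go to s1, push XA → (s1, 0202, XA#)
  read 0, top X: go to s0, push A → (s0, 202, AA#)
  read 2, top A: go to s0, push X → (s0, 02, XA#)
No transition for (s0, 0, top X); M blocks with input 02 remaining.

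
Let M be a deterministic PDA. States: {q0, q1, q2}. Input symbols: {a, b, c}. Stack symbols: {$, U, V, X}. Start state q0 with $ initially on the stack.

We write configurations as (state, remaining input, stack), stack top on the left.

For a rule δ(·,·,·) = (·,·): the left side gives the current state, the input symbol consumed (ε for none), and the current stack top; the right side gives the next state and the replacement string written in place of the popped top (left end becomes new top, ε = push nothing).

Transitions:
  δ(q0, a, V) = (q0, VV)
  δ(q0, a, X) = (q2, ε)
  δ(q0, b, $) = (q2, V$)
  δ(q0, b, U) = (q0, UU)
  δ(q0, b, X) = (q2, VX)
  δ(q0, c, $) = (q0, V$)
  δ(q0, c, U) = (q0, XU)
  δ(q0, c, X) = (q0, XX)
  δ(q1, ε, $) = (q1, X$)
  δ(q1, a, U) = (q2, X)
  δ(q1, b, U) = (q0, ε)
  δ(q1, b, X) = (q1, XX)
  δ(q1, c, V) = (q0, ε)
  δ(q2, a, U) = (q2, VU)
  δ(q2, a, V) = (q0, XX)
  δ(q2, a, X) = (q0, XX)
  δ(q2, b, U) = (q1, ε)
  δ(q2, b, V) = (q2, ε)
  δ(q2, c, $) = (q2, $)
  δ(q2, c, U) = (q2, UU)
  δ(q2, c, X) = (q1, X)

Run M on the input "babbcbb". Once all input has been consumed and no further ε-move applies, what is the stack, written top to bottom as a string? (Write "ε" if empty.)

(q0, babbcbb, $)
  read b, top $: go to q2, push V$ → (q2, abbcbb, V$)
  read a, top V: go to q0, push XX → (q0, bbcbb, XX$)
  read b, top X: go to q2, push VX → (q2, bcbb, VXX$)
  read b, top V: go to q2, push ε → (q2, cbb, XX$)
  read c, top X: go to q1, push X → (q1, bb, XX$)
  read b, top X: go to q1, push XX → (q1, b, XXX$)
  read b, top X: go to q1, push XX → (q1, ε, XXXX$)
All input consumed in state q1 with stack XXXX$.

XXXX$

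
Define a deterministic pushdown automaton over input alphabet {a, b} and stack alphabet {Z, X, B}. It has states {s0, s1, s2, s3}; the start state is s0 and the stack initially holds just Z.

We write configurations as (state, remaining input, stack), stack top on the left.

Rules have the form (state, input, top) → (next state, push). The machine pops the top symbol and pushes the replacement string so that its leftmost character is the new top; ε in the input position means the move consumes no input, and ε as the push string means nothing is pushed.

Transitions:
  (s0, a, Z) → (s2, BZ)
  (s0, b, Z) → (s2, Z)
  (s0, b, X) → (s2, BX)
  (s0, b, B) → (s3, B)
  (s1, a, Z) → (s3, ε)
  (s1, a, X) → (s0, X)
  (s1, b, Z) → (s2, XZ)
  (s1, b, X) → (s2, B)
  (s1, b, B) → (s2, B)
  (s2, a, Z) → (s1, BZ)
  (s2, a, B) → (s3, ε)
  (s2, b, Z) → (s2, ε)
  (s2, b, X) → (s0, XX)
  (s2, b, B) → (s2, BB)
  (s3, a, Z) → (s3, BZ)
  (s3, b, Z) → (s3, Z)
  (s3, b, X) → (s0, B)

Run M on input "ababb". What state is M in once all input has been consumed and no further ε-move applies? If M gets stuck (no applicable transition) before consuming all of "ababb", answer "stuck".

(s0, ababb, Z)
  read a, top Z: go to s2, push BZ → (s2, babb, BZ)
  read b, top B: go to s2, push BB → (s2, abb, BBZ)
  read a, top B: go to s3, push ε → (s3, bb, BZ)
No transition for (s3, b, top B); M blocks with input bb remaining.

stuck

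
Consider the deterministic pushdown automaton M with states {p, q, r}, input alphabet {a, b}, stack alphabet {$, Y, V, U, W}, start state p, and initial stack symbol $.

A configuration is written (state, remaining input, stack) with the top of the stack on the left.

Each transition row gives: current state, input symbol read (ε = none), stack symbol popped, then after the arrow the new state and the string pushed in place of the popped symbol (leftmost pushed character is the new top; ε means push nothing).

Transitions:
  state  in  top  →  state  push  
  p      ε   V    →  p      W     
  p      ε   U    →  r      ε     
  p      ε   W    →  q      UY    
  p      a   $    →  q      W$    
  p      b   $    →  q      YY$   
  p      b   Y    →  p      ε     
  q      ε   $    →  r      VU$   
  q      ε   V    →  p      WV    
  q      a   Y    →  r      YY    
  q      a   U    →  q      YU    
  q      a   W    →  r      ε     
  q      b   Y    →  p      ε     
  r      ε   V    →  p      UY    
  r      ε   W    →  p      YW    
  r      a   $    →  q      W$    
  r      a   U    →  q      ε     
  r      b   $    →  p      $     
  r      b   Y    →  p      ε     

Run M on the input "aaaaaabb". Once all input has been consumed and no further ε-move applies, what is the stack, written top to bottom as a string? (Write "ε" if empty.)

(p, aaaaaabb, $)
  read a, top $: go to q, push W$ → (q, aaaaabb, W$)
  read a, top W: go to r, push ε → (r, aaaabb, $)
  read a, top $: go to q, push W$ → (q, aaabb, W$)
  read a, top W: go to r, push ε → (r, aabb, $)
  read a, top $: go to q, push W$ → (q, abb, W$)
  read a, top W: go to r, push ε → (r, bb, $)
  read b, top $: go to p, push $ → (p, b, $)
  read b, top $: go to q, push YY$ → (q, ε, YY$)
All input consumed in state q with stack YY$.

YY$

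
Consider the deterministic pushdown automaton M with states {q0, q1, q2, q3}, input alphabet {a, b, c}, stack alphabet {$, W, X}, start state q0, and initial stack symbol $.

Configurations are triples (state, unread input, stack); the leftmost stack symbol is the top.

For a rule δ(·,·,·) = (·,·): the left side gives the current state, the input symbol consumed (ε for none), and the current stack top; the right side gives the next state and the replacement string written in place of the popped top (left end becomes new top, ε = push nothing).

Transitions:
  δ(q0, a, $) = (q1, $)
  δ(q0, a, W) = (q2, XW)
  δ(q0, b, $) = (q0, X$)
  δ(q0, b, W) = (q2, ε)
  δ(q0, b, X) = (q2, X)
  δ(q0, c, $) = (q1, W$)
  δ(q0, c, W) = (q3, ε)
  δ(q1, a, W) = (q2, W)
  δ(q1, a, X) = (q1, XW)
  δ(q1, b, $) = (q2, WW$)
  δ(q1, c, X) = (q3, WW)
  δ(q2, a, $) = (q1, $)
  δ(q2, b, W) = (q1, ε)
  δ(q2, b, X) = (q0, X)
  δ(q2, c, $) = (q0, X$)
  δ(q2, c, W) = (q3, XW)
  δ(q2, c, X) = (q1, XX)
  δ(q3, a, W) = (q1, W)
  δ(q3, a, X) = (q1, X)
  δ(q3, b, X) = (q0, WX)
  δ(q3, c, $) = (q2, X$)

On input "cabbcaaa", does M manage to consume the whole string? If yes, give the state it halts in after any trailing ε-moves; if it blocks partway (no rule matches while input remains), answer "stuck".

(q0, cabbcaaa, $) ⊢ (q1, abbcaaa, W$) ⊢ (q2, bbcaaa, W$) ⊢ (q1, bcaaa, $) ⊢ (q2, caaa, WW$) ⊢ (q3, aaa, XWW$) ⊢ (q1, aa, XWW$) ⊢ (q1, a, XWWW$) ⊢ (q1, ε, XWWWW$)
All input consumed; M is in state q1.

q1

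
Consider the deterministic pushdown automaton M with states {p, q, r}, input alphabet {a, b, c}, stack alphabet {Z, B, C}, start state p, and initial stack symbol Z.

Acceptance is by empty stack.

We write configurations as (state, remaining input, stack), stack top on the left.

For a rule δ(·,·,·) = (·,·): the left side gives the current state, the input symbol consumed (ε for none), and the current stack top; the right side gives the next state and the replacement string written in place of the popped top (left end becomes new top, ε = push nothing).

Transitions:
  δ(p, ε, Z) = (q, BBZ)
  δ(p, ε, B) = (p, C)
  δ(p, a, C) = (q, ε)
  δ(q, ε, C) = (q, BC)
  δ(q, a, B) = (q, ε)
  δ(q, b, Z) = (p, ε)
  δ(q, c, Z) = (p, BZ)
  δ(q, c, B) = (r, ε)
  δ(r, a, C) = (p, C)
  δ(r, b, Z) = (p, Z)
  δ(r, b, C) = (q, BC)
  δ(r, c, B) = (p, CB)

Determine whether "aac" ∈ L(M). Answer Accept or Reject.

Reject

(p, aac, Z)
  ε-move, top Z: go to q, push BBZ → (q, aac, BBZ)
  read a, top B: go to q, push ε → (q, ac, BZ)
  read a, top B: go to q, push ε → (q, c, Z)
  read c, top Z: go to p, push BZ → (p, ε, BZ)
  ε-move, top B: go to p, push C → (p, ε, CZ)
All input consumed; stack is CZ, not empty, and no further ε-move applies.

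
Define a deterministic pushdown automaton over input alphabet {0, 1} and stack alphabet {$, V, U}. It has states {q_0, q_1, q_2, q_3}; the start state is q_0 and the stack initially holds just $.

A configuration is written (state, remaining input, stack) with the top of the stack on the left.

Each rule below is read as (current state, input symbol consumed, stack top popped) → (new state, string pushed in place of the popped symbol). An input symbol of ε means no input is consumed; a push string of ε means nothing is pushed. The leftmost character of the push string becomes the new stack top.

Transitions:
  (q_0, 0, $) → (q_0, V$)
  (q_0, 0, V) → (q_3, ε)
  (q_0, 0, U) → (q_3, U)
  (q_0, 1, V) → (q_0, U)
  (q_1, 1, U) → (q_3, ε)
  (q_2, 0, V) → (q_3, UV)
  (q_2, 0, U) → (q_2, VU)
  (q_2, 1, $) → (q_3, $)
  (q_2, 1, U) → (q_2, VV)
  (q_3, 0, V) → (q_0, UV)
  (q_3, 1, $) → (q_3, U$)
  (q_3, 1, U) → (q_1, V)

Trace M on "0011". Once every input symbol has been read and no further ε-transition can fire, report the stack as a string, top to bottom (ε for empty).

V$

(q_0, 0011, $) ⊢ (q_0, 011, V$) ⊢ (q_3, 11, $) ⊢ (q_3, 1, U$) ⊢ (q_1, ε, V$)
All input consumed in state q_1 with stack V$.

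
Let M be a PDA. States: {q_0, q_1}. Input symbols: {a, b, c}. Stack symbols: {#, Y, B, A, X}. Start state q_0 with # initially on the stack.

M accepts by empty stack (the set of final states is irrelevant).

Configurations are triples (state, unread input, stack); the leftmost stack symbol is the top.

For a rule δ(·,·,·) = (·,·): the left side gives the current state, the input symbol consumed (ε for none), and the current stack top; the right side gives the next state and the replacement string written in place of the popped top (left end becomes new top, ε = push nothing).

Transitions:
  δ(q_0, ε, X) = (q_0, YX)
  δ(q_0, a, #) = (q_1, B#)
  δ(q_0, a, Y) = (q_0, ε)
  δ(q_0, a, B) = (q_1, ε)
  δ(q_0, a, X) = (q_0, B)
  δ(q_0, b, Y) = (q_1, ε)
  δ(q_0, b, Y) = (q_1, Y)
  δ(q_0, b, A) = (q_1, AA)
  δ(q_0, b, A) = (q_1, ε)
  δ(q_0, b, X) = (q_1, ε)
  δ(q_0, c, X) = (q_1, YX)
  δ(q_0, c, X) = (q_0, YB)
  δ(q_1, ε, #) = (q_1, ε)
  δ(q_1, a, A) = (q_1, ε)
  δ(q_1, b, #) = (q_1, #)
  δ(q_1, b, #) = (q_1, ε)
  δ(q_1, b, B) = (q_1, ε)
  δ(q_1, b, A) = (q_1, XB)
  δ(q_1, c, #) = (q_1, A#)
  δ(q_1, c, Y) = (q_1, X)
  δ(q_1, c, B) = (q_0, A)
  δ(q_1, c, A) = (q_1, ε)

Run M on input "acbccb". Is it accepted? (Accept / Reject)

One accepting computation: (q_0, acbccb, #) ⊢ (q_1, cbccb, B#) ⊢ (q_0, bccb, A#) ⊢ (q_1, ccb, AA#) ⊢ (q_1, cb, A#) ⊢ (q_1, b, #) ⊢ (q_1, ε, ε)
All input consumed and the stack is empty.

Accept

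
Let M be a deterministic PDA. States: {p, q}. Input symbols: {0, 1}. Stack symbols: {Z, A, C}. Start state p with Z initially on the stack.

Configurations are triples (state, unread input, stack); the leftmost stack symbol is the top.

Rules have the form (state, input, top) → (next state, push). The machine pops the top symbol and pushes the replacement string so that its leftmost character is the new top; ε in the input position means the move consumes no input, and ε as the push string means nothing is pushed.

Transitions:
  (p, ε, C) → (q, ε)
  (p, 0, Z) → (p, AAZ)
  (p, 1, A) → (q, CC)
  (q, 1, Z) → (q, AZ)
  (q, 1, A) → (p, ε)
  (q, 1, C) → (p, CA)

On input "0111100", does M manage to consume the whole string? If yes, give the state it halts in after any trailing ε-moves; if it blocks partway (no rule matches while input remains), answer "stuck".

(p, 0111100, Z)
  read 0, top Z: go to p, push AAZ → (p, 111100, AAZ)
  read 1, top A: go to q, push CC → (q, 11100, CCAZ)
  read 1, top C: go to p, push CA → (p, 1100, CACAZ)
  ε-move, top C: go to q, push ε → (q, 1100, ACAZ)
  read 1, top A: go to p, push ε → (p, 100, CAZ)
  ε-move, top C: go to q, push ε → (q, 100, AZ)
  read 1, top A: go to p, push ε → (p, 00, Z)
  read 0, top Z: go to p, push AAZ → (p, 0, AAZ)
No transition for (p, 0, top A); M blocks with input 0 remaining.

stuck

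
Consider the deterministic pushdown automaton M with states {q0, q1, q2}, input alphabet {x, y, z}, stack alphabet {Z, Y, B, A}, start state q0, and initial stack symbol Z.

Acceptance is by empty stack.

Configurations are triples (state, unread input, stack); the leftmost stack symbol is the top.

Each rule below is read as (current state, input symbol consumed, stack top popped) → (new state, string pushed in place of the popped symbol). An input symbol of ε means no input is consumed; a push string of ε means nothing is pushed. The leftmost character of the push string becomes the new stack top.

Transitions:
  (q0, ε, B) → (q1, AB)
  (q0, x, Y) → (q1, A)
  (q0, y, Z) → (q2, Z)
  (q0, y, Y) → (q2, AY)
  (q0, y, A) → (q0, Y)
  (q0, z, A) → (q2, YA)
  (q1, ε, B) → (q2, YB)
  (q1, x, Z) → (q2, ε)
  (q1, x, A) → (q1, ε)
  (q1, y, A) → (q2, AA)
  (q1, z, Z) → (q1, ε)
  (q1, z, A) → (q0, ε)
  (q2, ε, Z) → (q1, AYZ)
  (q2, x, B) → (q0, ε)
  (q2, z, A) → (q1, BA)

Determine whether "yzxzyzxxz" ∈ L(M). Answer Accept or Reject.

Accept

(q0, yzxzyzxxz, Z) ⊢ (q2, zxzyzxxz, Z) ⊢ (q1, zxzyzxxz, AYZ) ⊢ (q0, xzyzxxz, YZ) ⊢ (q1, zyzxxz, AZ) ⊢ (q0, yzxxz, Z) ⊢ (q2, zxxz, Z) ⊢ (q1, zxxz, AYZ) ⊢ (q0, xxz, YZ) ⊢ (q1, xz, AZ) ⊢ (q1, z, Z) ⊢ (q1, ε, ε)
All input consumed and the stack is empty.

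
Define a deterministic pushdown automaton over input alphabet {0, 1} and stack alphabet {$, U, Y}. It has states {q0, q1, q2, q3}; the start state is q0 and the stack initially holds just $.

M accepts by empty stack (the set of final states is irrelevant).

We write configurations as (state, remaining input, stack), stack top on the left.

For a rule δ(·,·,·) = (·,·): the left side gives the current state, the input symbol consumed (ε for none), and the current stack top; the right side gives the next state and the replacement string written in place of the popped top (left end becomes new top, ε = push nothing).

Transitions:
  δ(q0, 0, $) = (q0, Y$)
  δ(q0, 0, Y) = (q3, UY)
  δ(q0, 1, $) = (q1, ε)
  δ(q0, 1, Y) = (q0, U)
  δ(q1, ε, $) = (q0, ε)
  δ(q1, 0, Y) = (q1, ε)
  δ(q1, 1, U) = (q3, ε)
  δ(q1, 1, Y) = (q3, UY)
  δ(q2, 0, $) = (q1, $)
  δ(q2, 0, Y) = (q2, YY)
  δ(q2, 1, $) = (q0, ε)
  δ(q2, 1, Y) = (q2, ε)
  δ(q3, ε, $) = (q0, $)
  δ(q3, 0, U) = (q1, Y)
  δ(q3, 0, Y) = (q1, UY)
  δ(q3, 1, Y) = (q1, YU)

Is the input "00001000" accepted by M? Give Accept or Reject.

Accept

(q0, 00001000, $)
  read 0, top $: go to q0, push Y$ → (q0, 0001000, Y$)
  read 0, top Y: go to q3, push UY → (q3, 001000, UY$)
  read 0, top U: go to q1, push Y → (q1, 01000, YY$)
  read 0, top Y: go to q1, push ε → (q1, 1000, Y$)
  read 1, top Y: go to q3, push UY → (q3, 000, UY$)
  read 0, top U: go to q1, push Y → (q1, 00, YY$)
  read 0, top Y: go to q1, push ε → (q1, 0, Y$)
  read 0, top Y: go to q1, push ε → (q1, ε, $)
  ε-move, top $: go to q0, push ε → (q0, ε, ε)
All input consumed and the stack is empty.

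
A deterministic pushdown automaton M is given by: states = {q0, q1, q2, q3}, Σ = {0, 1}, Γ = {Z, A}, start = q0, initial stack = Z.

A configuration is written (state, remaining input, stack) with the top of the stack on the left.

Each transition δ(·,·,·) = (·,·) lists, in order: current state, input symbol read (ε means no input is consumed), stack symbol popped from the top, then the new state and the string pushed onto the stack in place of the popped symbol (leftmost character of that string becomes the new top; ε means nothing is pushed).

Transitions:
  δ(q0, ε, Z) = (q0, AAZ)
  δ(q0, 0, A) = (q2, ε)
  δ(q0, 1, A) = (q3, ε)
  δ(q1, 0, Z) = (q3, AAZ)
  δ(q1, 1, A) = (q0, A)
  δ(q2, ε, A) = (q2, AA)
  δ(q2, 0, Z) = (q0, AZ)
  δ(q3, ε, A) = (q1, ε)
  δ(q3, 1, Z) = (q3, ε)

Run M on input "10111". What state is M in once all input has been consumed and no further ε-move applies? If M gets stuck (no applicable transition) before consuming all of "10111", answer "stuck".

(q0, 10111, Z)
  ε-move, top Z: go to q0, push AAZ → (q0, 10111, AAZ)
  read 1, top A: go to q3, push ε → (q3, 0111, AZ)
  ε-move, top A: go to q1, push ε → (q1, 0111, Z)
  read 0, top Z: go to q3, push AAZ → (q3, 111, AAZ)
  ε-move, top A: go to q1, push ε → (q1, 111, AZ)
  read 1, top A: go to q0, push A → (q0, 11, AZ)
  read 1, top A: go to q3, push ε → (q3, 1, Z)
  read 1, top Z: go to q3, push ε → (q3, ε, ε)
All input consumed; M is in state q3.

q3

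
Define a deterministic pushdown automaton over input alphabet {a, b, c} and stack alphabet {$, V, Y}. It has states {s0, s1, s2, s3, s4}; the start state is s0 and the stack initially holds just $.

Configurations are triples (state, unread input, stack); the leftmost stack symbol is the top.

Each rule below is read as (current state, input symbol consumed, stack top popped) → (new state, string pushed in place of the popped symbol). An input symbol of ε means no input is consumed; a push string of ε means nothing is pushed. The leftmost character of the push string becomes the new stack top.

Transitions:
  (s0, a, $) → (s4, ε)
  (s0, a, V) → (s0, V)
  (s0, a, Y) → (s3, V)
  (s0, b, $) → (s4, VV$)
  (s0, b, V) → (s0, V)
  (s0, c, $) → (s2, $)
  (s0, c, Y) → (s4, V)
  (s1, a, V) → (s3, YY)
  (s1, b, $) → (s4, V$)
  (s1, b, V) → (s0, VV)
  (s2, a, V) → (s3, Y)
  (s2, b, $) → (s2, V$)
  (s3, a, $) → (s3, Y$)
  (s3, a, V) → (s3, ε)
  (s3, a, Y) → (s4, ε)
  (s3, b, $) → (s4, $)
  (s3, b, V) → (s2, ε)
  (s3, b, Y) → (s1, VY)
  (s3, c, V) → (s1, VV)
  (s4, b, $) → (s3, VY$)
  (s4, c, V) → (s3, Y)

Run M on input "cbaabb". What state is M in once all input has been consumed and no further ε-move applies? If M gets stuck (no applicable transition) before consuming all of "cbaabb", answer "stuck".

(s0, cbaabb, $)
  read c, top $: go to s2, push $ → (s2, baabb, $)
  read b, top $: go to s2, push V$ → (s2, aabb, V$)
  read a, top V: go to s3, push Y → (s3, abb, Y$)
  read a, top Y: go to s4, push ε → (s4, bb, $)
  read b, top $: go to s3, push VY$ → (s3, b, VY$)
  read b, top V: go to s2, push ε → (s2, ε, Y$)
All input consumed; M is in state s2.

s2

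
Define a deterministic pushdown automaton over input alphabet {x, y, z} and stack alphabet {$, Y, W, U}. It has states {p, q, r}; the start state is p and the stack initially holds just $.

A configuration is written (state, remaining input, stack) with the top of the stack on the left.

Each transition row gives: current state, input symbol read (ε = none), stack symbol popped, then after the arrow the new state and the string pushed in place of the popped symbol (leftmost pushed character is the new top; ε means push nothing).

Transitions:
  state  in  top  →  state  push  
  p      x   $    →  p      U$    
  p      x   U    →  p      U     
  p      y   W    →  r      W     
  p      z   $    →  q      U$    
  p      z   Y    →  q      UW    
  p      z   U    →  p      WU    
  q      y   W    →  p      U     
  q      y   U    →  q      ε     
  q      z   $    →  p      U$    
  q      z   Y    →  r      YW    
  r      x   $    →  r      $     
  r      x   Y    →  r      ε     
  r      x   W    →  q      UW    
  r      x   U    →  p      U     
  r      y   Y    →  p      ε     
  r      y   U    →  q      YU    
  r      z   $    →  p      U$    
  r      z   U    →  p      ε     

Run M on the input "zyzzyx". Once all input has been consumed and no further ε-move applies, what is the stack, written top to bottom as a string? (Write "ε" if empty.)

(p, zyzzyx, $)
  read z, top $: go to q, push U$ → (q, yzzyx, U$)
  read y, top U: go to q, push ε → (q, zzyx, $)
  read z, top $: go to p, push U$ → (p, zyx, U$)
  read z, top U: go to p, push WU → (p, yx, WU$)
  read y, top W: go to r, push W → (r, x, WU$)
  read x, top W: go to q, push UW → (q, ε, UWU$)
All input consumed in state q with stack UWU$.

UWU$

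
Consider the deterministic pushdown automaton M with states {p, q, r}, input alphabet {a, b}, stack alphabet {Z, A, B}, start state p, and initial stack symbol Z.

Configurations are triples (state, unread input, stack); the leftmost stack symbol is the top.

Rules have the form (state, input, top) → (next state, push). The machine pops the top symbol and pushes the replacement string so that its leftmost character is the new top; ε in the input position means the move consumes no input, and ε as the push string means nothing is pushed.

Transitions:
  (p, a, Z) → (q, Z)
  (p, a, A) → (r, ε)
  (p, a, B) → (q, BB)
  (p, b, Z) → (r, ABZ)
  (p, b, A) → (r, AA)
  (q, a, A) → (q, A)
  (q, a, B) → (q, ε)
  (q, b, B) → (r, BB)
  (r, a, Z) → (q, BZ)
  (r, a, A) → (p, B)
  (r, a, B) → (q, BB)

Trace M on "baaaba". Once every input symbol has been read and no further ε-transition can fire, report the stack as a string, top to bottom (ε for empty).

BBBBZ

(p, baaaba, Z)
  read b, top Z: go to r, push ABZ → (r, aaaba, ABZ)
  read a, top A: go to p, push B → (p, aaba, BBZ)
  read a, top B: go to q, push BB → (q, aba, BBBZ)
  read a, top B: go to q, push ε → (q, ba, BBZ)
  read b, top B: go to r, push BB → (r, a, BBBZ)
  read a, top B: go to q, push BB → (q, ε, BBBBZ)
All input consumed in state q with stack BBBBZ.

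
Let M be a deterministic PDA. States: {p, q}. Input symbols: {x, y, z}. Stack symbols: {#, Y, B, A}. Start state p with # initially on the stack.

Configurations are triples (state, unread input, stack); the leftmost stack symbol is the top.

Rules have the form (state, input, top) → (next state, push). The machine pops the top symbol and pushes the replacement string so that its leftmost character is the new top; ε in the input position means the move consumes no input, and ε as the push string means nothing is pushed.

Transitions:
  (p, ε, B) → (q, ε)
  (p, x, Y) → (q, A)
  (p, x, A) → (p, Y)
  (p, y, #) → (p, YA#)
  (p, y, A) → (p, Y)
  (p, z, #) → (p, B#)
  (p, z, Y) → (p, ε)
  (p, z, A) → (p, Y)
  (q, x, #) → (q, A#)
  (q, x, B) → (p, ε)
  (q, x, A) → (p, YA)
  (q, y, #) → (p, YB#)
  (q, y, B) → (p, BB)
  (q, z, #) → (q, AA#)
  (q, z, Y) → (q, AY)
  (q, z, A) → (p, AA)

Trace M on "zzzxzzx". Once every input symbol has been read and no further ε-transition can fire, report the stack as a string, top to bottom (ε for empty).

(p, zzzxzzx, #) ⊢ (p, zzxzzx, B#) ⊢ (q, zzxzzx, #) ⊢ (q, zxzzx, AA#) ⊢ (p, xzzx, AAA#) ⊢ (p, zzx, YAA#) ⊢ (p, zx, AA#) ⊢ (p, x, YA#) ⊢ (q, ε, AA#)
All input consumed in state q with stack AA#.

AA#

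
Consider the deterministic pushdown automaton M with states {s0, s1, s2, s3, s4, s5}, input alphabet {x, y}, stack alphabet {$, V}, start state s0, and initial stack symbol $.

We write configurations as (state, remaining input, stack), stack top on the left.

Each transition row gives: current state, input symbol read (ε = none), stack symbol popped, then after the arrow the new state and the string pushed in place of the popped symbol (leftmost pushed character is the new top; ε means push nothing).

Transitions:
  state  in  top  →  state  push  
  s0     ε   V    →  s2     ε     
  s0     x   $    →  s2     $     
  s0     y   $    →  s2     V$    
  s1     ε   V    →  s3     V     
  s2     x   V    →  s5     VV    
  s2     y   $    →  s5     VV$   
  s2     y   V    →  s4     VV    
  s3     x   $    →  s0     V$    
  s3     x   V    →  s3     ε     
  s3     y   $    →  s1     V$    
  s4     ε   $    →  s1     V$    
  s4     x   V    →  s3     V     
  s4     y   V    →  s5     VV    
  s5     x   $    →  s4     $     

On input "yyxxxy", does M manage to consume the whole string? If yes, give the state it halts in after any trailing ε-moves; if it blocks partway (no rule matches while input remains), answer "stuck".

(s0, yyxxxy, $)
  read y, top $: go to s2, push V$ → (s2, yxxxy, V$)
  read y, top V: go to s4, push VV → (s4, xxxy, VV$)
  read x, top V: go to s3, push V → (s3, xxy, VV$)
  read x, top V: go to s3, push ε → (s3, xy, V$)
  read x, top V: go to s3, push ε → (s3, y, $)
  read y, top $: go to s1, push V$ → (s1, ε, V$)
  ε-move, top V: go to s3, push V → (s3, ε, V$)
All input consumed; M is in state s3.

s3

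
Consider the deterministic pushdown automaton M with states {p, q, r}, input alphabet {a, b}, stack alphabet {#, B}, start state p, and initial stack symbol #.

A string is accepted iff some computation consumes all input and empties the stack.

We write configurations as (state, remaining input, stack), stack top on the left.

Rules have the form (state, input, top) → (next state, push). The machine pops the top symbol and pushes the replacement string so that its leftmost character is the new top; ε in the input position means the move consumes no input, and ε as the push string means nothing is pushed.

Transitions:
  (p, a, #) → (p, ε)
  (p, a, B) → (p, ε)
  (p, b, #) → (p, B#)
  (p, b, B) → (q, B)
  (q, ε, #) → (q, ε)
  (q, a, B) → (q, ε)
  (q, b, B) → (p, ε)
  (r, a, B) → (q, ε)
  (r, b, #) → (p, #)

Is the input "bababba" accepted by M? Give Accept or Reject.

(p, bababba, #)
  read b, top #: go to p, push B# → (p, ababba, B#)
  read a, top B: go to p, push ε → (p, babba, #)
  read b, top #: go to p, push B# → (p, abba, B#)
  read a, top B: go to p, push ε → (p, bba, #)
  read b, top #: go to p, push B# → (p, ba, B#)
  read b, top B: go to q, push B → (q, a, B#)
  read a, top B: go to q, push ε → (q, ε, #)
  ε-move, top #: go to q, push ε → (q, ε, ε)
All input consumed and the stack is empty.

Accept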